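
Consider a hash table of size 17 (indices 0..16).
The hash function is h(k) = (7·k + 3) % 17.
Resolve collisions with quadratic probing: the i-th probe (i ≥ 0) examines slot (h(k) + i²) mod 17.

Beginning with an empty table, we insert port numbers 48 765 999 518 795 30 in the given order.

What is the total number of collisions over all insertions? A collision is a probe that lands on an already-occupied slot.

3

48: h=16 => slot 16
765: h=3 => slot 3
999: h=9 => slot 9
518: h=8 => slot 8
795: h=9, probe 9,10 => slot 10
30: h=9, probe 9,10,13 => slot 13
Table: [-, -, -, 765, -, -, -, -, 518, 999, 795, -, -, 30, -, -, 48]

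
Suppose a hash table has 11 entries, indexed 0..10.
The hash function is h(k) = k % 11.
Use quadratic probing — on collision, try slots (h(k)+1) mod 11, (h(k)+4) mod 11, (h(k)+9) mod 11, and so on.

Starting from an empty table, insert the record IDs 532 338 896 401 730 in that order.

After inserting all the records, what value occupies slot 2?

532 hashes to 4; slot 4 is free -> place at 4.
338 hashes to 8; slot 8 is free -> place at 8.
896 hashes to 5; slot 5 is free -> place at 5.
401 hashes to 5; 5 taken -> place at 6.
730 hashes to 4; 4,5,8 taken -> place at 2.
Table: [—, —, 730, —, 532, 896, 401, —, 338, —, —]

730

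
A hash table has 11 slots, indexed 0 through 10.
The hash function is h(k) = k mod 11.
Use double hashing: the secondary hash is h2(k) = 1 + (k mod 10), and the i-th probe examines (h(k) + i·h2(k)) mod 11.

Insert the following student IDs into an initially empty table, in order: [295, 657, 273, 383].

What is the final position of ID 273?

295 hashes to 9; slot 9 is free => place at 9.
657 hashes to 8; slot 8 is free => place at 8.
273 hashes to 9, h2=4; 9 taken => place at 2.
383 hashes to 9, h2=4; 9,2 taken => place at 6.
Table: [∅, ∅, 273, ∅, ∅, ∅, 383, ∅, 657, 295, ∅]

2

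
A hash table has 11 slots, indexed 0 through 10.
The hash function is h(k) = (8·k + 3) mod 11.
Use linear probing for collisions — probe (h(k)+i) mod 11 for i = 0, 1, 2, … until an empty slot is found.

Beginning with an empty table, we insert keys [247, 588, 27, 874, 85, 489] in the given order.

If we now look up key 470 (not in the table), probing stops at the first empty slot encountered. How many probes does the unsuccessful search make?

Insert 247: h=10, slot 10 empty => index 10.
Insert 588: h=10, slot 10 occupied => index 0.
Insert 27: h=10, slots 10,0 occupied => index 1.
Insert 874: h=10, slots 10,0,1 occupied => index 2.
Insert 85: h=1, slots 1,2 occupied => index 3.
Insert 489: h=10, slots 10,0,1,2,3 occupied => index 4.
Table: [588, 27, 874, 85, 489, ∅, ∅, ∅, ∅, ∅, 247]
Lookup 470: h=1, probe 1,2,3,4,5 → slot 5 empty, not found.

5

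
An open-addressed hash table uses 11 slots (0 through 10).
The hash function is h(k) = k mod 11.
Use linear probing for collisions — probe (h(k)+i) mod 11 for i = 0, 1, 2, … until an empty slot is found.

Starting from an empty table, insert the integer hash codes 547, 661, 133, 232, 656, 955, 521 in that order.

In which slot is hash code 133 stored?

2

Insert 547: h=8, slot 8 empty => index 8.
Insert 661: h=1, slot 1 empty => index 1.
Insert 133: h=1, slot 1 occupied => index 2.
Insert 232: h=1, slots 1,2 occupied => index 3.
Insert 656: h=7, slot 7 empty => index 7.
Insert 955: h=9, slot 9 empty => index 9.
Insert 521: h=4, slot 4 empty => index 4.
Table: [—, 661, 133, 232, 521, —, —, 656, 547, 955, —]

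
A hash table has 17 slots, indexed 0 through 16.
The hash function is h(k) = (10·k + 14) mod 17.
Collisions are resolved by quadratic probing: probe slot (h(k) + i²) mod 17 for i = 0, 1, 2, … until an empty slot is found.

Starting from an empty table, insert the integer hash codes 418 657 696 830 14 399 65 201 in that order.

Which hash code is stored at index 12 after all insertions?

418

418: h=12 -> slot 12
657: h=5 -> slot 5
696: h=4 -> slot 4
830: h=1 -> slot 1
14: h=1, probe 1,2 -> slot 2
399: h=9 -> slot 9
65: h=1, probe 1,2,5,10 -> slot 10
201: h=1, probe 1,2,5,10,0 -> slot 0
Table: [201, 830, 14, -, 696, 657, -, -, -, 399, 65, -, 418, -, -, -, -]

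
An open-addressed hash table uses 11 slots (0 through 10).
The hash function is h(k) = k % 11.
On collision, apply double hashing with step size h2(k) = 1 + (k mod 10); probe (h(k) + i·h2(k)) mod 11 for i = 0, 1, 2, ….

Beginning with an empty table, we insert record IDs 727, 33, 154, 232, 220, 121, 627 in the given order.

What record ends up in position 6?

121

727 hashes to 1; slot 1 is free → place at 1.
33 hashes to 0; slot 0 is free → place at 0.
154 hashes to 0, h2=5; 0 taken → place at 5.
232 hashes to 1, h2=3; 1 taken → place at 4.
220 hashes to 0, h2=1; 0,1 taken → place at 2.
121 hashes to 0, h2=2; 0,2,4 taken → place at 6.
627 hashes to 0, h2=8; 0 taken → place at 8.
Table: [33, 727, 220, ∅, 232, 154, 121, ∅, 627, ∅, ∅]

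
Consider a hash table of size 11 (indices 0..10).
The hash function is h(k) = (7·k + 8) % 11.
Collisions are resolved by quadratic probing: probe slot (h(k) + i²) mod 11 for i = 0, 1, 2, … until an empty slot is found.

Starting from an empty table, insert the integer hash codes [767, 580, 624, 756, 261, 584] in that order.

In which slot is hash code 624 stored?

2

767: h=9 → slot 9
580: h=9, probe 9,10 → slot 10
624: h=9, probe 9,10,2 → slot 2
756: h=9, probe 9,10,2,7 → slot 7
261: h=9, probe 9,10,2,7,3 → slot 3
584: h=4 → slot 4
Table: [., ., 624, 261, 584, ., ., 756, ., 767, 580]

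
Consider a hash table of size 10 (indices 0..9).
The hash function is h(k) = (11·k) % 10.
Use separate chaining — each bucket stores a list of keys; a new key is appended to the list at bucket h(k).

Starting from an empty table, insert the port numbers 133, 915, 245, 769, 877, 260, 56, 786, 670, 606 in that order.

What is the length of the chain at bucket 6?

Insert 133: h=3, bucket 3 empty → new chain.
Insert 915: h=5, bucket 5 empty → new chain.
Insert 245: h=5, bucket 5 nonempty → append to chain.
Insert 769: h=9, bucket 9 empty → new chain.
Insert 877: h=7, bucket 7 empty → new chain.
Insert 260: h=0, bucket 0 empty → new chain.
Insert 56: h=6, bucket 6 empty → new chain.
Insert 786: h=6, bucket 6 nonempty → append to chain.
Insert 670: h=0, bucket 0 nonempty → append to chain.
Insert 606: h=6, bucket 6 nonempty → append to chain.
Final buckets:
0: 260 -> 670
1: _
2: _
3: 133
4: _
5: 915 -> 245
6: 56 -> 786 -> 606
7: 877
8: _
9: 769

3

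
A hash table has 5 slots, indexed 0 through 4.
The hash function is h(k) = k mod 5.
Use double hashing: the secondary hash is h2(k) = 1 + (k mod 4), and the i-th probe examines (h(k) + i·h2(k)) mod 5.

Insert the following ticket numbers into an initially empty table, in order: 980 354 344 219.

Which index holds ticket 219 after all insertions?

3

Insert 980: h=0, slot 0 empty -> index 0.
Insert 354: h=4, slot 4 empty -> index 4.
Insert 344: h=4, h2=1, slots 4,0 occupied -> index 1.
Insert 219: h=4, h2=4, slot 4 occupied -> index 3.
Table: [980, 344, _, 219, 354]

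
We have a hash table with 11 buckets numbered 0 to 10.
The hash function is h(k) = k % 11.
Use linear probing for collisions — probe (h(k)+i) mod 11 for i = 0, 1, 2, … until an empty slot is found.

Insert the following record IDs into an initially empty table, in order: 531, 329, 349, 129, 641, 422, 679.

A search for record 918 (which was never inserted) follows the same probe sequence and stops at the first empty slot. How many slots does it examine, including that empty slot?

531: h=3 → slot 3
329: h=10 → slot 10
349: h=8 → slot 8
129: h=8, probe 8,9 → slot 9
641: h=3, probe 3,4 → slot 4
422: h=4, probe 4,5 → slot 5
679: h=8, probe 8,9,10,0 → slot 0
Table: [679, ∅, ∅, 531, 641, 422, ∅, ∅, 349, 129, 329]
Lookup 918: h=5, probe 5,6 → slot 6 empty, not found.

2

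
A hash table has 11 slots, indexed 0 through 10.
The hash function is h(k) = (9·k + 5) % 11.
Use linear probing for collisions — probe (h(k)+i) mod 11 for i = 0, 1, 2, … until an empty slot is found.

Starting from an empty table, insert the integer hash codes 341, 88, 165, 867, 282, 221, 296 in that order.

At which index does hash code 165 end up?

7

341: h=5 → slot 5
88: h=5, probe 5,6 → slot 6
165: h=5, probe 5,6,7 → slot 7
867: h=9 → slot 9
282: h=2 → slot 2
221: h=3 → slot 3
296: h=7, probe 7,8 → slot 8
Table: [—, —, 282, 221, —, 341, 88, 165, 296, 867, —]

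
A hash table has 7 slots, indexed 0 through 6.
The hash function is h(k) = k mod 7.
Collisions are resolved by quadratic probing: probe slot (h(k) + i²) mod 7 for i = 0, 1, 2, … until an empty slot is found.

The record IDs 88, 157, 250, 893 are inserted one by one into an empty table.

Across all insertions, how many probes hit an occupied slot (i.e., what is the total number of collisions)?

88: h=4 => slot 4
157: h=3 => slot 3
250: h=5 => slot 5
893: h=4, probe 4,5,1 => slot 1
Table: [-, 893, -, 157, 88, 250, -]

2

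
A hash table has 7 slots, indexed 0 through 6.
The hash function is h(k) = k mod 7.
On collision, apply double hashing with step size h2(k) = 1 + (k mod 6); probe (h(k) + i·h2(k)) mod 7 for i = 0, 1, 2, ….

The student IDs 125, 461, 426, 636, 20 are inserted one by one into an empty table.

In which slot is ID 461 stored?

125: h=6 => slot 6
461: h=6, h2=6, probe 6,5 => slot 5
426: h=6, h2=1, probe 6,0 => slot 0
636: h=6, h2=1, probe 6,0,1 => slot 1
20: h=6, h2=3, probe 6,2 => slot 2
Table: [426, 636, 20, —, —, 461, 125]

5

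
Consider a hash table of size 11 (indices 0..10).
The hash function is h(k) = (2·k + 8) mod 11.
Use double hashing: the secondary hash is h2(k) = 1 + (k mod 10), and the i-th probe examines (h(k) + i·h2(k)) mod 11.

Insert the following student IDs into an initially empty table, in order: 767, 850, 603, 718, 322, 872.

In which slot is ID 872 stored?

9

767 hashes to 2; slot 2 is free → place at 2.
850 hashes to 3; slot 3 is free → place at 3.
603 hashes to 4; slot 4 is free → place at 4.
718 hashes to 3, h2=9; 3 taken → place at 1.
322 hashes to 3, h2=3; 3 taken → place at 6.
872 hashes to 3, h2=3; 3,6 taken → place at 9.
Table: [—, 718, 767, 850, 603, —, 322, —, —, 872, —]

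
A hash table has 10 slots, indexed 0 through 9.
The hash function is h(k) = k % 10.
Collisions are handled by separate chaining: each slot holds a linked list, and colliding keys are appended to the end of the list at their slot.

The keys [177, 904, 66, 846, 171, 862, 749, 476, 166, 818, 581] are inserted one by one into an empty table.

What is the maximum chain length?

4

Insert 177: h=7, bucket 7 empty → new chain.
Insert 904: h=4, bucket 4 empty → new chain.
Insert 66: h=6, bucket 6 empty → new chain.
Insert 846: h=6, bucket 6 nonempty → append to chain.
Insert 171: h=1, bucket 1 empty → new chain.
Insert 862: h=2, bucket 2 empty → new chain.
Insert 749: h=9, bucket 9 empty → new chain.
Insert 476: h=6, bucket 6 nonempty → append to chain.
Insert 166: h=6, bucket 6 nonempty → append to chain.
Insert 818: h=8, bucket 8 empty → new chain.
Insert 581: h=1, bucket 1 nonempty → append to chain.
Final buckets:
0: —
1: 171 -> 581
2: 862
3: —
4: 904
5: —
6: 66 -> 846 -> 476 -> 166
7: 177
8: 818
9: 749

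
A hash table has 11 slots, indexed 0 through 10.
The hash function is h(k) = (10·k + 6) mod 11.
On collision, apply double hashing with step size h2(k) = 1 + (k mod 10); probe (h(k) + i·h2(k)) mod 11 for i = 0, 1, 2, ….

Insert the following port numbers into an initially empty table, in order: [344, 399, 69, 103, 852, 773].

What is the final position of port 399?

344 hashes to 3; slot 3 is free → place at 3.
399 hashes to 3, h2=10; 3 taken → place at 2.
69 hashes to 3, h2=10; 3,2 taken → place at 1.
103 hashes to 2, h2=4; 2 taken → place at 6.
852 hashes to 1, h2=3; 1 taken → place at 4.
773 hashes to 3, h2=4; 3 taken → place at 7.
Table: [_, 69, 399, 344, 852, _, 103, 773, _, _, _]

2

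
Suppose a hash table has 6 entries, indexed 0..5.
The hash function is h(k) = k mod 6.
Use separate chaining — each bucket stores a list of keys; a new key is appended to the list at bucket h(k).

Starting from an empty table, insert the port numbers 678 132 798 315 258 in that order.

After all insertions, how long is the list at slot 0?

4

678 -> bucket 0
132 -> bucket 0 (collision)
798 -> bucket 0 (collision)
315 -> bucket 3
258 -> bucket 0 (collision)
Final buckets:
0: 678 -> 132 -> 798 -> 258
1: _
2: _
3: 315
4: _
5: _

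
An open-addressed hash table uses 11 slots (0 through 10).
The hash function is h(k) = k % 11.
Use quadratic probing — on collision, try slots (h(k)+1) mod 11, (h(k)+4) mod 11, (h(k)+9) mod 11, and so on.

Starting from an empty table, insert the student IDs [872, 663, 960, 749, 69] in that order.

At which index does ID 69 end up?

8

Insert 872: h=3, slot 3 empty => index 3.
Insert 663: h=3, slot 3 occupied => index 4.
Insert 960: h=3, slots 3,4 occupied => index 7.
Insert 749: h=1, slot 1 empty => index 1.
Insert 69: h=3, slots 3,4,7,1 occupied => index 8.
Table: [., 749, ., 872, 663, ., ., 960, 69, ., .]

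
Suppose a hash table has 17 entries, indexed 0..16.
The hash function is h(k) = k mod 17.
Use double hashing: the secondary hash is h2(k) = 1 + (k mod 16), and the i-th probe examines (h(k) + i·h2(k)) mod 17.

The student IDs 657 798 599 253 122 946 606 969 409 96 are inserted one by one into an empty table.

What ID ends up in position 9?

606

657: h=11 -> slot 11
798: h=16 -> slot 16
599: h=4 -> slot 4
253: h=15 -> slot 15
122: h=3 -> slot 3
946: h=11, h2=3, probe 11,14 -> slot 14
606: h=11, h2=15, probe 11,9 -> slot 9
969: h=0 -> slot 0
409: h=1 -> slot 1
96: h=11, h2=1, probe 11,12 -> slot 12
Table: [969, 409, -, 122, 599, -, -, -, -, 606, -, 657, 96, -, 946, 253, 798]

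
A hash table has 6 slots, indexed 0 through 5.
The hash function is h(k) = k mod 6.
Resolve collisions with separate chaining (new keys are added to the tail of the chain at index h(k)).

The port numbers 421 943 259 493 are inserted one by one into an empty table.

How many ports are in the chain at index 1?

4

Insert 421: h=1, bucket 1 empty → new chain.
Insert 943: h=1, bucket 1 nonempty → append to chain.
Insert 259: h=1, bucket 1 nonempty → append to chain.
Insert 493: h=1, bucket 1 nonempty → append to chain.
Final buckets:
0: _
1: 421 -> 943 -> 259 -> 493
2: _
3: _
4: _
5: _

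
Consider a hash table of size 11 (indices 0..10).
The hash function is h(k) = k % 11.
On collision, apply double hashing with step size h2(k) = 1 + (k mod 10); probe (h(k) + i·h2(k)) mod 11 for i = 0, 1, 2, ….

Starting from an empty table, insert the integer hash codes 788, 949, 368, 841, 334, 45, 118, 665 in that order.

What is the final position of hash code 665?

0

Insert 788: h=7, slot 7 empty => index 7.
Insert 949: h=3, slot 3 empty => index 3.
Insert 368: h=5, slot 5 empty => index 5.
Insert 841: h=5, h2=2, slots 5,7 occupied => index 9.
Insert 334: h=4, slot 4 empty => index 4.
Insert 45: h=1, slot 1 empty => index 1.
Insert 118: h=8, slot 8 empty => index 8.
Insert 665: h=5, h2=6, slot 5 occupied => index 0.
Table: [665, 45, -, 949, 334, 368, -, 788, 118, 841, -]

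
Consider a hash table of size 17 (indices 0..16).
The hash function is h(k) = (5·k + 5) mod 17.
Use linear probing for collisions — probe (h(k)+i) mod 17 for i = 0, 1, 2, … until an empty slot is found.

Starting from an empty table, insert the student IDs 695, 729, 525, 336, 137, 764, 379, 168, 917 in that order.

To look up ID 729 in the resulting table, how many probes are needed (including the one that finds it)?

2

Insert 695: h=12, slot 12 empty -> index 12.
Insert 729: h=12, slot 12 occupied -> index 13.
Insert 525: h=12, slots 12,13 occupied -> index 14.
Insert 336: h=2, slot 2 empty -> index 2.
Insert 137: h=10, slot 10 empty -> index 10.
Insert 764: h=0, slot 0 empty -> index 0.
Insert 379: h=13, slots 13,14 occupied -> index 15.
Insert 168: h=12, slots 12,13,14,15 occupied -> index 16.
Insert 917: h=0, slot 0 occupied -> index 1.
Table: [764, 917, 336, —, —, —, —, —, —, —, 137, —, 695, 729, 525, 379, 168]
Lookup 729: h=12, probe 12,13 → found at 13.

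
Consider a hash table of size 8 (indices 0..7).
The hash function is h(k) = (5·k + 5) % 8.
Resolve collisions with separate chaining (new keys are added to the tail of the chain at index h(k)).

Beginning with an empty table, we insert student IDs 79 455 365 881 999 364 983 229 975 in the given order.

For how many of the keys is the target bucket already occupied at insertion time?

5

Insert 79: h=0, bucket 0 empty → new chain.
Insert 455: h=0, bucket 0 nonempty → append to chain.
Insert 365: h=6, bucket 6 empty → new chain.
Insert 881: h=2, bucket 2 empty → new chain.
Insert 999: h=0, bucket 0 nonempty → append to chain.
Insert 364: h=1, bucket 1 empty → new chain.
Insert 983: h=0, bucket 0 nonempty → append to chain.
Insert 229: h=6, bucket 6 nonempty → append to chain.
Insert 975: h=0, bucket 0 nonempty → append to chain.
Final buckets:
0: 79 -> 455 -> 999 -> 983 -> 975
1: 364
2: 881
3: _
4: _
5: _
6: 365 -> 229
7: _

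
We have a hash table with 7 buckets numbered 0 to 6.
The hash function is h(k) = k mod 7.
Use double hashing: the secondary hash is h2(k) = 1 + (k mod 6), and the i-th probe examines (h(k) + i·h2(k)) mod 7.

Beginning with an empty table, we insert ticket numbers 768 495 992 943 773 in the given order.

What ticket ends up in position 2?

495

768: h=5 => slot 5
495: h=5, h2=4, probe 5,2 => slot 2
992: h=5, h2=3, probe 5,1 => slot 1
943: h=5, h2=2, probe 5,0 => slot 0
773: h=3 => slot 3
Table: [943, 992, 495, 773, _, 768, _]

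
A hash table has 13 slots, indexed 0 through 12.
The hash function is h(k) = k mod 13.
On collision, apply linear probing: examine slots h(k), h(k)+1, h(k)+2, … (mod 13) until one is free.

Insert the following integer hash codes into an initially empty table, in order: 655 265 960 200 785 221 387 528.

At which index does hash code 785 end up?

8

Insert 655: h=5, slot 5 empty => index 5.
Insert 265: h=5, slot 5 occupied => index 6.
Insert 960: h=11, slot 11 empty => index 11.
Insert 200: h=5, slots 5,6 occupied => index 7.
Insert 785: h=5, slots 5,6,7 occupied => index 8.
Insert 221: h=0, slot 0 empty => index 0.
Insert 387: h=10, slot 10 empty => index 10.
Insert 528: h=8, slot 8 occupied => index 9.
Table: [221, ., ., ., ., 655, 265, 200, 785, 528, 387, 960, .]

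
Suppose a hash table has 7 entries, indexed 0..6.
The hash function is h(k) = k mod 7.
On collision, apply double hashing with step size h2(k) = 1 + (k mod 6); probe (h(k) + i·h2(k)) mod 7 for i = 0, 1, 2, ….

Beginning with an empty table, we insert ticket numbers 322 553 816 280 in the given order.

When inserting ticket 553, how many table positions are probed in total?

322 hashes to 0; slot 0 is free → place at 0.
553 hashes to 0, h2=2; 0 taken → place at 2.
816 hashes to 4; slot 4 is free → place at 4.
280 hashes to 0, h2=5; 0 taken → place at 5.
Table: [322, ∅, 553, ∅, 816, 280, ∅]

2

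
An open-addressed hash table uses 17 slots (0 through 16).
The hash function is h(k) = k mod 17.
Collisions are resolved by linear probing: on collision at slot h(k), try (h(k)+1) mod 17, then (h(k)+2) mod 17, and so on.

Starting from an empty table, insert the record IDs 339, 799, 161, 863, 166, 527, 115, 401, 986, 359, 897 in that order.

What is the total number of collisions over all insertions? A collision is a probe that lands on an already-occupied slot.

15

339 hashes to 16; slot 16 is free -> place at 16.
799 hashes to 0; slot 0 is free -> place at 0.
161 hashes to 8; slot 8 is free -> place at 8.
863 hashes to 13; slot 13 is free -> place at 13.
166 hashes to 13; 13 taken -> place at 14.
527 hashes to 0; 0 taken -> place at 1.
115 hashes to 13; 13,14 taken -> place at 15.
401 hashes to 10; slot 10 is free -> place at 10.
986 hashes to 0; 0,1 taken -> place at 2.
359 hashes to 2; 2 taken -> place at 3.
897 hashes to 13; 13,14,15,16,0,1,2,3 taken -> place at 4.
Table: [799, 527, 986, 359, 897, -, -, -, 161, -, 401, -, -, 863, 166, 115, 339]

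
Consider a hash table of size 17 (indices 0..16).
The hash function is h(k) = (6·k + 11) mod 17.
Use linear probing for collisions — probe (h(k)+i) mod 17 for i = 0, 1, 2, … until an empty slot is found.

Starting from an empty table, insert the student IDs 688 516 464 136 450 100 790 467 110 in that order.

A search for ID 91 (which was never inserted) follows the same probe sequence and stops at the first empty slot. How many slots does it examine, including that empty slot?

3

688: h=8 -> slot 8
516: h=13 -> slot 13
464: h=7 -> slot 7
136: h=11 -> slot 11
450: h=8, probe 8,9 -> slot 9
100: h=16 -> slot 16
790: h=8, probe 8,9,10 -> slot 10
467: h=8, probe 8,9,10,11,12 -> slot 12
110: h=8, probe 8,9,10,11,12,13,14 -> slot 14
Table: [-, -, -, -, -, -, -, 464, 688, 450, 790, 136, 467, 516, 110, -, 100]
Lookup 91: h=13, probe 13,14,15 → slot 15 empty, not found.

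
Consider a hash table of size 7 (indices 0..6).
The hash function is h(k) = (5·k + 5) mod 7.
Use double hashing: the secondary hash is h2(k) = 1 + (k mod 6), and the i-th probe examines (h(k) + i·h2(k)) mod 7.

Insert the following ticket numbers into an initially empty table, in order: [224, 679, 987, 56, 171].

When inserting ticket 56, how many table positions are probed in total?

2

224 hashes to 5; slot 5 is free → place at 5.
679 hashes to 5, h2=2; 5 taken → place at 0.
987 hashes to 5, h2=4; 5 taken → place at 2.
56 hashes to 5, h2=3; 5 taken → place at 1.
171 hashes to 6; slot 6 is free → place at 6.
Table: [679, 56, 987, —, —, 224, 171]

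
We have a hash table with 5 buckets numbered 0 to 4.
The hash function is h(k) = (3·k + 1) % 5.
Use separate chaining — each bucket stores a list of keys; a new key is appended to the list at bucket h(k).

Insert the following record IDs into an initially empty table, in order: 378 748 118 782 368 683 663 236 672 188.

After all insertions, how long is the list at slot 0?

378 -> bucket 0
748 -> bucket 0 (collision)
118 -> bucket 0 (collision)
782 -> bucket 2
368 -> bucket 0 (collision)
683 -> bucket 0 (collision)
663 -> bucket 0 (collision)
236 -> bucket 4
672 -> bucket 2 (collision)
188 -> bucket 0 (collision)
Final buckets:
0: 378 -> 748 -> 118 -> 368 -> 683 -> 663 -> 188
1: -
2: 782 -> 672
3: -
4: 236

7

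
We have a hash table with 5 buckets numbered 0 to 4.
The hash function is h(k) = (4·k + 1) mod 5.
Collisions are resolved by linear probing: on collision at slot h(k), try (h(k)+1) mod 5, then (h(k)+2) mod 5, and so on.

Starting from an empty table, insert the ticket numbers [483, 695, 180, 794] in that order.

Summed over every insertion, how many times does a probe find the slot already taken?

Insert 483: h=3, slot 3 empty => index 3.
Insert 695: h=1, slot 1 empty => index 1.
Insert 180: h=1, slot 1 occupied => index 2.
Insert 794: h=2, slots 2,3 occupied => index 4.
Table: [∅, 695, 180, 483, 794]

3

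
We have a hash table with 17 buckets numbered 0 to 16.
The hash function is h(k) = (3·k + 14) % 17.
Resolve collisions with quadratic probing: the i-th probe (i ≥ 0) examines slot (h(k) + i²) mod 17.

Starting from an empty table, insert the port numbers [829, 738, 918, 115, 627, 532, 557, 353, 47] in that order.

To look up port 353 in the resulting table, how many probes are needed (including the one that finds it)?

4

829 hashes to 2; slot 2 is free → place at 2.
738 hashes to 1; slot 1 is free → place at 1.
918 hashes to 14; slot 14 is free → place at 14.
115 hashes to 2; 2 taken → place at 3.
627 hashes to 8; slot 8 is free → place at 8.
532 hashes to 12; slot 12 is free → place at 12.
557 hashes to 2; 2,3 taken → place at 6.
353 hashes to 2; 2,3,6 taken → place at 11.
47 hashes to 2; 2,3,6,11,1 taken → place at 10.
Table: [—, 738, 829, 115, —, —, 557, —, 627, —, 47, 353, 532, —, 918, —, —]
Lookup 353: h=2, probe 2,3,6,11 → found at 11.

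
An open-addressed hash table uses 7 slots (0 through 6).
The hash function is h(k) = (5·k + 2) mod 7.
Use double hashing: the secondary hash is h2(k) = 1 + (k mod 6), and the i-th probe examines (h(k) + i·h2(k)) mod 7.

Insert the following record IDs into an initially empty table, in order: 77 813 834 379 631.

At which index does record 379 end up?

77 hashes to 2; slot 2 is free -> place at 2.
813 hashes to 0; slot 0 is free -> place at 0.
834 hashes to 0, h2=1; 0 taken -> place at 1.
379 hashes to 0, h2=2; 0,2 taken -> place at 4.
631 hashes to 0, h2=2; 0,2,4 taken -> place at 6.
Table: [813, 834, 77, ∅, 379, ∅, 631]

4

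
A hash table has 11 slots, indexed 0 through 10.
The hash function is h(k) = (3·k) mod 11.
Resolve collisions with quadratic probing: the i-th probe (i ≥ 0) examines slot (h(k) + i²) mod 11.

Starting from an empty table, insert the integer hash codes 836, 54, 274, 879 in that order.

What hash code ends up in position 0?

836

Insert 836: h=0, slot 0 empty → index 0.
Insert 54: h=8, slot 8 empty → index 8.
Insert 274: h=8, slot 8 occupied → index 9.
Insert 879: h=8, slots 8,9 occupied → index 1.
Table: [836, 879, ., ., ., ., ., ., 54, 274, .]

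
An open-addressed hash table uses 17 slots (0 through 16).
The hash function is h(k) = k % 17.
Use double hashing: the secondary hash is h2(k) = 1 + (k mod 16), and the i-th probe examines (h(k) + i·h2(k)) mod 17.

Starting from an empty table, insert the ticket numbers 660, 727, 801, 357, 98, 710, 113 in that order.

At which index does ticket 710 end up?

3

660 hashes to 14; slot 14 is free -> place at 14.
727 hashes to 13; slot 13 is free -> place at 13.
801 hashes to 2; slot 2 is free -> place at 2.
357 hashes to 0; slot 0 is free -> place at 0.
98 hashes to 13, h2=3; 13 taken -> place at 16.
710 hashes to 13, h2=7; 13 taken -> place at 3.
113 hashes to 11; slot 11 is free -> place at 11.
Table: [357, ., 801, 710, ., ., ., ., ., ., ., 113, ., 727, 660, ., 98]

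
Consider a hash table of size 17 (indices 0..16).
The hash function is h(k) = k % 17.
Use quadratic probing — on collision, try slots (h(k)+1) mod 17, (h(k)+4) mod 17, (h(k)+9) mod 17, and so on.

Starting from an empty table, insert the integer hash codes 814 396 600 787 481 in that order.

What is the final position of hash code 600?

6

814: h=15 => slot 15
396: h=5 => slot 5
600: h=5, probe 5,6 => slot 6
787: h=5, probe 5,6,9 => slot 9
481: h=5, probe 5,6,9,14 => slot 14
Table: [∅, ∅, ∅, ∅, ∅, 396, 600, ∅, ∅, 787, ∅, ∅, ∅, ∅, 481, 814, ∅]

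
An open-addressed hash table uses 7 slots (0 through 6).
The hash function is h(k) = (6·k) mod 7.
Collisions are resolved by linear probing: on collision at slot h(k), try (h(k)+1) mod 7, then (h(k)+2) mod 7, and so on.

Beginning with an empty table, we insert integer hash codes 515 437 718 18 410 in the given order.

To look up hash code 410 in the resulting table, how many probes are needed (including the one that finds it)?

5

515: h=3 → slot 3
437: h=4 → slot 4
718: h=3, probe 3,4,5 → slot 5
18: h=3, probe 3,4,5,6 → slot 6
410: h=3, probe 3,4,5,6,0 → slot 0
Table: [410, —, —, 515, 437, 718, 18]
Lookup 410: h=3, probe 3,4,5,6,0 → found at 0.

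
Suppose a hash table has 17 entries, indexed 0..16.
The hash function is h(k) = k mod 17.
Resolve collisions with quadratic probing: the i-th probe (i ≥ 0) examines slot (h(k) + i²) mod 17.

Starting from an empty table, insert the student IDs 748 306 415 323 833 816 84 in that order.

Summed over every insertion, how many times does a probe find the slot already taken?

748 hashes to 0; slot 0 is free → place at 0.
306 hashes to 0; 0 taken → place at 1.
415 hashes to 7; slot 7 is free → place at 7.
323 hashes to 0; 0,1 taken → place at 4.
833 hashes to 0; 0,1,4 taken → place at 9.
816 hashes to 0; 0,1,4,9 taken → place at 16.
84 hashes to 16; 16,0 taken → place at 3.
Table: [748, 306, ., 84, 323, ., ., 415, ., 833, ., ., ., ., ., ., 816]

12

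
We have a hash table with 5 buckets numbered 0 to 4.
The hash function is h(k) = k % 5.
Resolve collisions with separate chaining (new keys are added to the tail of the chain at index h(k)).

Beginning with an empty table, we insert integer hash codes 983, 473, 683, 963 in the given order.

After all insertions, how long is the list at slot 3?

983 -> bucket 3
473 -> bucket 3 (collision)
683 -> bucket 3 (collision)
963 -> bucket 3 (collision)
Final buckets:
0: -
1: -
2: -
3: 983 -> 473 -> 683 -> 963
4: -

4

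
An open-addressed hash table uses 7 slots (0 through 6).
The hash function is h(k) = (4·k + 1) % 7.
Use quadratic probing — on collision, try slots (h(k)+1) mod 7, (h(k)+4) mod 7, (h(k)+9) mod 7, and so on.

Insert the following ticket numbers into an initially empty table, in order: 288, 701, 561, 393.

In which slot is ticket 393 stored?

0

288 hashes to 5; slot 5 is free => place at 5.
701 hashes to 5; 5 taken => place at 6.
561 hashes to 5; 5,6 taken => place at 2.
393 hashes to 5; 5,6,2 taken => place at 0.
Table: [393, _, 561, _, _, 288, 701]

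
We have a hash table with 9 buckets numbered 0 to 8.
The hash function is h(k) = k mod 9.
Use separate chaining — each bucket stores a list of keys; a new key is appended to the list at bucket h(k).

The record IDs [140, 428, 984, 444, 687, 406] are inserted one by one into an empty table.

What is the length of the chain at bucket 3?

140 -> bucket 5
428 -> bucket 5 (collision)
984 -> bucket 3
444 -> bucket 3 (collision)
687 -> bucket 3 (collision)
406 -> bucket 1
Final buckets:
0: _
1: 406
2: _
3: 984 -> 444 -> 687
4: _
5: 140 -> 428
6: _
7: _
8: _

3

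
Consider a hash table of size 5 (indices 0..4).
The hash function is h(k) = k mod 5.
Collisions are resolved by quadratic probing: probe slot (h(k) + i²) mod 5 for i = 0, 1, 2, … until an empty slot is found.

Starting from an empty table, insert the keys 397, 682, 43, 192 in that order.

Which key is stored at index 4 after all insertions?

43

397: h=2 => slot 2
682: h=2, probe 2,3 => slot 3
43: h=3, probe 3,4 => slot 4
192: h=2, probe 2,3,1 => slot 1
Table: [_, 192, 397, 682, 43]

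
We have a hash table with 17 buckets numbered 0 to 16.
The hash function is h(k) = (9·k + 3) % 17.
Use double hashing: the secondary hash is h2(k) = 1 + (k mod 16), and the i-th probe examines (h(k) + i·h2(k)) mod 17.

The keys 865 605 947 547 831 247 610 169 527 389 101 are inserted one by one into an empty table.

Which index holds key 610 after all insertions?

865: h=2 => slot 2
605: h=8 => slot 8
947: h=9 => slot 9
547: h=13 => slot 13
831: h=2, h2=16, probe 2,1 => slot 1
247: h=16 => slot 16
610: h=2, h2=3, probe 2,5 => slot 5
169: h=11 => slot 11
527: h=3 => slot 3
389: h=2, h2=6, probe 2,8,14 => slot 14
101: h=11, h2=6, probe 11,0 => slot 0
Table: [101, 831, 865, 527, _, 610, _, _, 605, 947, _, 169, _, 547, 389, _, 247]

5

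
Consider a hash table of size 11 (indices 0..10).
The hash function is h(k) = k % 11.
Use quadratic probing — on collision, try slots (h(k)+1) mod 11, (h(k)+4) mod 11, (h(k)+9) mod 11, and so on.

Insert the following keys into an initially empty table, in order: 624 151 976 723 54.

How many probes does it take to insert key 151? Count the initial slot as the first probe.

624: h=8 → slot 8
151: h=8, probe 8,9 → slot 9
976: h=8, probe 8,9,1 → slot 1
723: h=8, probe 8,9,1,6 → slot 6
54: h=10 → slot 10
Table: [_, 976, _, _, _, _, 723, _, 624, 151, 54]

2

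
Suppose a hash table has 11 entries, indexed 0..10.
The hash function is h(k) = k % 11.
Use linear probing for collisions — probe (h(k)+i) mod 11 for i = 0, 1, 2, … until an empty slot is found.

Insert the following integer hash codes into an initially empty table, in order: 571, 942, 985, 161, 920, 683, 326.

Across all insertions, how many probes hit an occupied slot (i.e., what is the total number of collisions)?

7

571: h=10 -> slot 10
942: h=7 -> slot 7
985: h=6 -> slot 6
161: h=7, probe 7,8 -> slot 8
920: h=7, probe 7,8,9 -> slot 9
683: h=1 -> slot 1
326: h=7, probe 7,8,9,10,0 -> slot 0
Table: [326, 683, -, -, -, -, 985, 942, 161, 920, 571]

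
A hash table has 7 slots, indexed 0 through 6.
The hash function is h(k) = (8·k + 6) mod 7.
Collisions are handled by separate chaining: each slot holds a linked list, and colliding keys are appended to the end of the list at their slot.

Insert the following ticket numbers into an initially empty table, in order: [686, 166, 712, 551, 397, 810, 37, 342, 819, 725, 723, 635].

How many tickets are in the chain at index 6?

686 → bucket 6
166 → bucket 4
712 → bucket 4 (collision)
551 → bucket 4 (collision)
397 → bucket 4 (collision)
810 → bucket 4 (collision)
37 → bucket 1
342 → bucket 5
819 → bucket 6 (collision)
725 → bucket 3
723 → bucket 1 (collision)
635 → bucket 4 (collision)
Final buckets:
0: ∅
1: 37 -> 723
2: ∅
3: 725
4: 166 -> 712 -> 551 -> 397 -> 810 -> 635
5: 342
6: 686 -> 819

2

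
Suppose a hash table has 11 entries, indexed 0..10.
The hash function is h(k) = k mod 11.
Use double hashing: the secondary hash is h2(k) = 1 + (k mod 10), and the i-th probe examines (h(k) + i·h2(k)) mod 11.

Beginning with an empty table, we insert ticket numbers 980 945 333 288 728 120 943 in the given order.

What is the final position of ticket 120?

Insert 980: h=1, slot 1 empty => index 1.
Insert 945: h=10, slot 10 empty => index 10.
Insert 333: h=3, slot 3 empty => index 3.
Insert 288: h=2, slot 2 empty => index 2.
Insert 728: h=2, h2=9, slot 2 occupied => index 0.
Insert 120: h=10, h2=1, slots 10,0,1,2,3 occupied => index 4.
Insert 943: h=8, slot 8 empty => index 8.
Table: [728, 980, 288, 333, 120, -, -, -, 943, -, 945]

4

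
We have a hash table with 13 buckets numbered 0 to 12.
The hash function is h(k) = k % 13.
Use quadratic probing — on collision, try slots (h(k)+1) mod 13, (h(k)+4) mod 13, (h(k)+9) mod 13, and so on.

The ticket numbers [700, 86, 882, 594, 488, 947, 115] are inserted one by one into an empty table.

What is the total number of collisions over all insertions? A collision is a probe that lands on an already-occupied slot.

700 hashes to 11; slot 11 is free → place at 11.
86 hashes to 8; slot 8 is free → place at 8.
882 hashes to 11; 11 taken → place at 12.
594 hashes to 9; slot 9 is free → place at 9.
488 hashes to 7; slot 7 is free → place at 7.
947 hashes to 11; 11,12 taken → place at 2.
115 hashes to 11; 11,12,2,7 taken → place at 1.
Table: [—, 115, 947, —, —, —, —, 488, 86, 594, —, 700, 882]

7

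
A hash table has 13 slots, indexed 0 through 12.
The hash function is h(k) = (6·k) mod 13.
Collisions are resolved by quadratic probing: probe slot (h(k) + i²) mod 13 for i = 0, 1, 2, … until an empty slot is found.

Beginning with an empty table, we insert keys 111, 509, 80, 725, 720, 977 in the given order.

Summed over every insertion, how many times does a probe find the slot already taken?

111: h=3 => slot 3
509: h=12 => slot 12
80: h=12, probe 12,0 => slot 0
725: h=8 => slot 8
720: h=4 => slot 4
977: h=12, probe 12,0,3,8,2 => slot 2
Table: [80, —, 977, 111, 720, —, —, —, 725, —, —, —, 509]

5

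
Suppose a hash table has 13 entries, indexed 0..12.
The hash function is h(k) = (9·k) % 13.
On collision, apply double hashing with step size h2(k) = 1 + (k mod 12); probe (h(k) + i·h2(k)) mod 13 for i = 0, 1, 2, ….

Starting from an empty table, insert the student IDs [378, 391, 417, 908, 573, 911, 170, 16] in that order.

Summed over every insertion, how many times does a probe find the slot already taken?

Insert 378: h=9, slot 9 empty -> index 9.
Insert 391: h=9, h2=8, slot 9 occupied -> index 4.
Insert 417: h=9, h2=10, slot 9 occupied -> index 6.
Insert 908: h=8, slot 8 empty -> index 8.
Insert 573: h=9, h2=10, slots 9,6 occupied -> index 3.
Insert 911: h=9, h2=12, slots 9,8 occupied -> index 7.
Insert 170: h=9, h2=3, slot 9 occupied -> index 12.
Insert 16: h=1, slot 1 empty -> index 1.
Table: [—, 16, —, 573, 391, —, 417, 911, 908, 378, —, —, 170]

7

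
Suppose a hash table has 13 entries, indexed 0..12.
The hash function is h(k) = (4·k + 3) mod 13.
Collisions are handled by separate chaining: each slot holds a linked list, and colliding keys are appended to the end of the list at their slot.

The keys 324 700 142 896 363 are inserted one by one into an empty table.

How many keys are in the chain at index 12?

324 -> bucket 12
700 -> bucket 8
142 -> bucket 12 (collision)
896 -> bucket 12 (collision)
363 -> bucket 12 (collision)
Final buckets:
0: -
1: -
2: -
3: -
4: -
5: -
6: -
7: -
8: 700
9: -
10: -
11: -
12: 324 -> 142 -> 896 -> 363

4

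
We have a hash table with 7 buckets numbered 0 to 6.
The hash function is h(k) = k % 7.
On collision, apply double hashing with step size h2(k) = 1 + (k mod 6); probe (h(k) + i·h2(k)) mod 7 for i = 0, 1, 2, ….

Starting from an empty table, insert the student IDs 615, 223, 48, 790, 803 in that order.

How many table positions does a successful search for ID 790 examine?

2

615: h=6 -> slot 6
223: h=6, h2=2, probe 6,1 -> slot 1
48: h=6, h2=1, probe 6,0 -> slot 0
790: h=6, h2=5, probe 6,4 -> slot 4
803: h=5 -> slot 5
Table: [48, 223, —, —, 790, 803, 615]
Lookup 790: h=6, h2=5, probe 6,4 → found at 4.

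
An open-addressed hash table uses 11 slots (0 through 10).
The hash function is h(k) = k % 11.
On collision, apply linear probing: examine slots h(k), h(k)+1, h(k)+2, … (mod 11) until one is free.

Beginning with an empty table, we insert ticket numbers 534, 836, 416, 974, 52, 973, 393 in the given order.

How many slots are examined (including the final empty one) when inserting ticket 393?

3

Insert 534: h=6, slot 6 empty → index 6.
Insert 836: h=0, slot 0 empty → index 0.
Insert 416: h=9, slot 9 empty → index 9.
Insert 974: h=6, slot 6 occupied → index 7.
Insert 52: h=8, slot 8 empty → index 8.
Insert 973: h=5, slot 5 empty → index 5.
Insert 393: h=8, slots 8,9 occupied → index 10.
Table: [836, _, _, _, _, 973, 534, 974, 52, 416, 393]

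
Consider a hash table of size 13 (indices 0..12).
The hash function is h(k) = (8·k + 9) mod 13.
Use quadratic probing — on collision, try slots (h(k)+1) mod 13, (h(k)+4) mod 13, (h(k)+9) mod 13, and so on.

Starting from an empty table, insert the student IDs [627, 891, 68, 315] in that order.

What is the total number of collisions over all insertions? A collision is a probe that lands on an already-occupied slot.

3

Insert 627: h=7, slot 7 empty -> index 7.
Insert 891: h=0, slot 0 empty -> index 0.
Insert 68: h=7, slot 7 occupied -> index 8.
Insert 315: h=7, slots 7,8 occupied -> index 11.
Table: [891, -, -, -, -, -, -, 627, 68, -, -, 315, -]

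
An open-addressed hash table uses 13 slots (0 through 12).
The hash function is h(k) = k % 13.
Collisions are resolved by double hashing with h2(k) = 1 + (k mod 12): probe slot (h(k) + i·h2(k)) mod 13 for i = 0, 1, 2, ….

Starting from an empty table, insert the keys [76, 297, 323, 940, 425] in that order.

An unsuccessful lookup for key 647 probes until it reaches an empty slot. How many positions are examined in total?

4

Insert 76: h=11, slot 11 empty → index 11.
Insert 297: h=11, h2=10, slot 11 occupied → index 8.
Insert 323: h=11, h2=12, slot 11 occupied → index 10.
Insert 940: h=4, slot 4 empty → index 4.
Insert 425: h=9, slot 9 empty → index 9.
Table: [., ., ., ., 940, ., ., ., 297, 425, 323, 76, .]
Lookup 647: h=10, h2=12, probe 10,9,8,7 → slot 7 empty, not found.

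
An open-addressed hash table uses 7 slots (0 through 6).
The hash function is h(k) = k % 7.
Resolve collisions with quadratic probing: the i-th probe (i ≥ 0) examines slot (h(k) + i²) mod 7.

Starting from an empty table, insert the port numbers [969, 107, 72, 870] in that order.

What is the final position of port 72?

6

969: h=3 => slot 3
107: h=2 => slot 2
72: h=2, probe 2,3,6 => slot 6
870: h=2, probe 2,3,6,4 => slot 4
Table: [∅, ∅, 107, 969, 870, ∅, 72]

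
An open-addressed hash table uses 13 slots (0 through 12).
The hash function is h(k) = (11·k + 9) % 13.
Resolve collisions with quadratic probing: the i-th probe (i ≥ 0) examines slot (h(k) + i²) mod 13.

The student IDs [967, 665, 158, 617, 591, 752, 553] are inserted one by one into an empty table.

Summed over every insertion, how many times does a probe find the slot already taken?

967 hashes to 12; slot 12 is free → place at 12.
665 hashes to 5; slot 5 is free → place at 5.
158 hashes to 5; 5 taken → place at 6.
617 hashes to 10; slot 10 is free → place at 10.
591 hashes to 10; 10 taken → place at 11.
752 hashes to 0; slot 0 is free → place at 0.
553 hashes to 8; slot 8 is free → place at 8.
Table: [752, —, —, —, —, 665, 158, —, 553, —, 617, 591, 967]

2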